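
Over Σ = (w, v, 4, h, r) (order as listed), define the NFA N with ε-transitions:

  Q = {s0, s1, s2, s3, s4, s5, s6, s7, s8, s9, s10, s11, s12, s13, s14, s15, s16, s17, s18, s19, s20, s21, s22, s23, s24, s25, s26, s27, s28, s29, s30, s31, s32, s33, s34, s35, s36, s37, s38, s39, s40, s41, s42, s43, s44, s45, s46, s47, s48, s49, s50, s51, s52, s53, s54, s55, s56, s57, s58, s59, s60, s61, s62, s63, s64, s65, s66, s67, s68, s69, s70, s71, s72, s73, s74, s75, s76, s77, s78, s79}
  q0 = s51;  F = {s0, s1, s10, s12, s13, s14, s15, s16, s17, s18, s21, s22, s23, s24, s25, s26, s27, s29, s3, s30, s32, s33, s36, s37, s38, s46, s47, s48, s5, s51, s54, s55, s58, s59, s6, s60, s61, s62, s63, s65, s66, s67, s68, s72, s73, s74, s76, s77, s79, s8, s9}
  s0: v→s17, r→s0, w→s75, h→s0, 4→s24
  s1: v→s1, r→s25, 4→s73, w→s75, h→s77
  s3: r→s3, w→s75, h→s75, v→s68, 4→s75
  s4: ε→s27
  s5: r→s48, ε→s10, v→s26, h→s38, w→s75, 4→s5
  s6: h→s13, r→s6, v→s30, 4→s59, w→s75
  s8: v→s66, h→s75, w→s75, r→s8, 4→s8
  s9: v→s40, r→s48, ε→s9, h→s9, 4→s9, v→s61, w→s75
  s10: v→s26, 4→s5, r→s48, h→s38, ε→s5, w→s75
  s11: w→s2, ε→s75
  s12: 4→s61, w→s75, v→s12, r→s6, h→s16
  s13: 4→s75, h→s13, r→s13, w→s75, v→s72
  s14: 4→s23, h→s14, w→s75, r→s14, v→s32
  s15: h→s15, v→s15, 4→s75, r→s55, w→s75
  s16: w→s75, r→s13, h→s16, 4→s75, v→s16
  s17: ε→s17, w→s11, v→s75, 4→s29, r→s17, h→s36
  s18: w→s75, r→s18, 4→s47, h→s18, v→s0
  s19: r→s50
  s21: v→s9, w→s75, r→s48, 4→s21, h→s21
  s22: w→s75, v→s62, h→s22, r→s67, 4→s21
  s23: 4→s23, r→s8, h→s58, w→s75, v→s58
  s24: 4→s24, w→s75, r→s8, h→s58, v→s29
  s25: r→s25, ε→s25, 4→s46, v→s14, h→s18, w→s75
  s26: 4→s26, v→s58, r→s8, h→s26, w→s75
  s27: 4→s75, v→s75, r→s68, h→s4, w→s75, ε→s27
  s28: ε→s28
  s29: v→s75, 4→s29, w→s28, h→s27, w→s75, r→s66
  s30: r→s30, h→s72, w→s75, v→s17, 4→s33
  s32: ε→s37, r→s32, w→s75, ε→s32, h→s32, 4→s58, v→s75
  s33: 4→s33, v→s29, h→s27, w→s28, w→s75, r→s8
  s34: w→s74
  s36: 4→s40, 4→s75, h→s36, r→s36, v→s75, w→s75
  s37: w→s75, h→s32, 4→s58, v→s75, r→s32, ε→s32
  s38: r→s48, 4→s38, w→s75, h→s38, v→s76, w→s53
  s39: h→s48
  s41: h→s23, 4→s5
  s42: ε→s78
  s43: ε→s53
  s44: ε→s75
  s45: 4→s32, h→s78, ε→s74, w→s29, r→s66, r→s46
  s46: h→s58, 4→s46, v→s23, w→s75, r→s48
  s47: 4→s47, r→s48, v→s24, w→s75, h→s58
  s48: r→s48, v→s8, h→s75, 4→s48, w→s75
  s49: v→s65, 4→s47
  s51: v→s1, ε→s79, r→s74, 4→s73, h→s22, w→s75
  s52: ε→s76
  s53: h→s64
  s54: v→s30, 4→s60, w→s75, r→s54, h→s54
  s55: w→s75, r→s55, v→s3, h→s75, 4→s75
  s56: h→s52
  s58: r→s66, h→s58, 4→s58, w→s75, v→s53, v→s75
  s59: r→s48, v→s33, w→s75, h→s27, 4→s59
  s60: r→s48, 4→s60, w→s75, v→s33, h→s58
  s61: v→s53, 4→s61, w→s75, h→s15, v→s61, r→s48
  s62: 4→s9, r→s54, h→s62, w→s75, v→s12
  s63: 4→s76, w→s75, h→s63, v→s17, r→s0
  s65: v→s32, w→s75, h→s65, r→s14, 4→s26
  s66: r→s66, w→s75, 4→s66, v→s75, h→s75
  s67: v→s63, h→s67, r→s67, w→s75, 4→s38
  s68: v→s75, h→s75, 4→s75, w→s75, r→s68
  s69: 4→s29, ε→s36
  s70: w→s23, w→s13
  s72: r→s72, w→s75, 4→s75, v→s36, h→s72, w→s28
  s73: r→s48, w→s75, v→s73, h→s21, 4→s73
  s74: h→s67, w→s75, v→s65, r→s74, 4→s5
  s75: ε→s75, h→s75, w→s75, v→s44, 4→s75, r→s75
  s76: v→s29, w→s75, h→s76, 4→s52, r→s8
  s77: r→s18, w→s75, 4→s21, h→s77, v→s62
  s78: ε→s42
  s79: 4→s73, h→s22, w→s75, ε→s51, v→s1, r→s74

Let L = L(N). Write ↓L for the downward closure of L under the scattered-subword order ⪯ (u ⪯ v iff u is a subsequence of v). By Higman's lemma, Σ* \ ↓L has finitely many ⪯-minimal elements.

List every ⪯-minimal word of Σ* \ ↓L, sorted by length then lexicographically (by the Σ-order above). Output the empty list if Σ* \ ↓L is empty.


A = [w, 4rh, rvvv, vr4hv, hvvh4].

|Q|=80, |F|=51, |δ|=308 (22 ε).
min D↑ (49 st, q0=0, F={1}): 0:w→1,v→2,4→3,h→4,r→5 1:w→1,v→1,4→1,h→1,r→1 2:w→1,v→2,4→3,h→6,r→7 3:w→1,v→3,4→3,h→8,r→9 4:w→1,v→10,4→8,h→4,r→11 5:w→1,v→12,4→13,h→11,r→5 6:w→1,v→10,4→8,h→6,r→14 7:w→1,v→15,4→16,h→14,r→7 8:w→1,v→17,4→8,h→8,r→9 9:w→1,v→18,4→9,h→1,r→9 10:w→1,v→19,4→17,h→10,r→20 11:w→1,v→21,4→22,h→11,r→11 12:w→1,v→23,4→24,h→12,r→15 13:w→1,v→24,4→13,h→22,r→9 14:w→1,v→25,4→26,h→14,r→14 15:w→1,v→23,4→27,h→15,r→15 16:w→1,v→27,4→16,h→28,r→9 17:w→1,v→29,4→17,h→17,r→9 18:w→1,v→30,4→18,h→1,r→18 19:w→1,v→19,4→29,h→31,r→32 20:w→1,v→33,4→34,h→20,r→20 21:w→1,v→35,4→36,h→21,r→25 22:w→1,v→36,4→22,h→22,r→9 23:w→1,v→1,4→28,h→23,r→23 24:w→1,v→28,4→24,h→24,r→18 25:w→1,v→35,4→37,h→25,r→25 26:w→1,v→37,4→26,h→28,r→9 27:w→1,v→28,4→27,h→28,r→18 28:w→1,v→1,4→28,h→28,r→30 29:w→1,v→29,4→29,h→38,r→9 30:w→1,v→1,4→30,h→1,r→30 31:w→1,v→31,4→1,h→31,r→39 32:w→1,v→33,4→40,h→39,r→32 33:w→1,v→35,4→41,h→42,r→33 34:w→1,v→41,4→34,h→28,r→9 35:w→1,v→1,4→43,h→44,r→35 36:w→1,v→43,4→36,h→36,r→18 37:w→1,v→43,4→37,h→28,r→18 38:w→1,v→38,4→1,h→38,r→45 39:w→1,v→42,4→1,h→39,r→39 40:w→1,v→41,4→40,h→46,r→9 41:w→1,v→43,4→41,h→46,r→18 42:w→1,v→44,4→1,h→42,r→42 43:w→1,v→1,4→43,h→46,r→30 44:w→1,v→1,4→1,h→44,r→44 45:w→1,v→47,4→1,h→1,r→45 46:w→1,v→1,4→1,h→46,r→48 47:w→1,v→48,4→1,h→1,r→47 48:w→1,v→1,4→1,h→1,r→48 [Hopcroft].
'w': N↓-sim [61, 7] end={s11,s2,s28,s44,s53,s64,s75} — reject; 1/1 single-dels accept.
'4rh': N↓-sim [61, 34, 8, 2] end={s44,s75} rej; 3/3 single-dels accept.
'rvvv': run [61, 48, 32, 18, 4] end={s44,s53,s64,s75} ∉↓L; 4/4 del acc.
'vr4hv': run [61, 53, 38, 21, 9, 4] end={s44,s53,s64,s75} ∉↓L; 5/5 single-dels accept.
'hvvh4': N↓-sim [61, 52, 41, 29, 15, 3] end={s40,s44,s75} rej; 5/5 deletions ∈↓L.
5 obstructions.


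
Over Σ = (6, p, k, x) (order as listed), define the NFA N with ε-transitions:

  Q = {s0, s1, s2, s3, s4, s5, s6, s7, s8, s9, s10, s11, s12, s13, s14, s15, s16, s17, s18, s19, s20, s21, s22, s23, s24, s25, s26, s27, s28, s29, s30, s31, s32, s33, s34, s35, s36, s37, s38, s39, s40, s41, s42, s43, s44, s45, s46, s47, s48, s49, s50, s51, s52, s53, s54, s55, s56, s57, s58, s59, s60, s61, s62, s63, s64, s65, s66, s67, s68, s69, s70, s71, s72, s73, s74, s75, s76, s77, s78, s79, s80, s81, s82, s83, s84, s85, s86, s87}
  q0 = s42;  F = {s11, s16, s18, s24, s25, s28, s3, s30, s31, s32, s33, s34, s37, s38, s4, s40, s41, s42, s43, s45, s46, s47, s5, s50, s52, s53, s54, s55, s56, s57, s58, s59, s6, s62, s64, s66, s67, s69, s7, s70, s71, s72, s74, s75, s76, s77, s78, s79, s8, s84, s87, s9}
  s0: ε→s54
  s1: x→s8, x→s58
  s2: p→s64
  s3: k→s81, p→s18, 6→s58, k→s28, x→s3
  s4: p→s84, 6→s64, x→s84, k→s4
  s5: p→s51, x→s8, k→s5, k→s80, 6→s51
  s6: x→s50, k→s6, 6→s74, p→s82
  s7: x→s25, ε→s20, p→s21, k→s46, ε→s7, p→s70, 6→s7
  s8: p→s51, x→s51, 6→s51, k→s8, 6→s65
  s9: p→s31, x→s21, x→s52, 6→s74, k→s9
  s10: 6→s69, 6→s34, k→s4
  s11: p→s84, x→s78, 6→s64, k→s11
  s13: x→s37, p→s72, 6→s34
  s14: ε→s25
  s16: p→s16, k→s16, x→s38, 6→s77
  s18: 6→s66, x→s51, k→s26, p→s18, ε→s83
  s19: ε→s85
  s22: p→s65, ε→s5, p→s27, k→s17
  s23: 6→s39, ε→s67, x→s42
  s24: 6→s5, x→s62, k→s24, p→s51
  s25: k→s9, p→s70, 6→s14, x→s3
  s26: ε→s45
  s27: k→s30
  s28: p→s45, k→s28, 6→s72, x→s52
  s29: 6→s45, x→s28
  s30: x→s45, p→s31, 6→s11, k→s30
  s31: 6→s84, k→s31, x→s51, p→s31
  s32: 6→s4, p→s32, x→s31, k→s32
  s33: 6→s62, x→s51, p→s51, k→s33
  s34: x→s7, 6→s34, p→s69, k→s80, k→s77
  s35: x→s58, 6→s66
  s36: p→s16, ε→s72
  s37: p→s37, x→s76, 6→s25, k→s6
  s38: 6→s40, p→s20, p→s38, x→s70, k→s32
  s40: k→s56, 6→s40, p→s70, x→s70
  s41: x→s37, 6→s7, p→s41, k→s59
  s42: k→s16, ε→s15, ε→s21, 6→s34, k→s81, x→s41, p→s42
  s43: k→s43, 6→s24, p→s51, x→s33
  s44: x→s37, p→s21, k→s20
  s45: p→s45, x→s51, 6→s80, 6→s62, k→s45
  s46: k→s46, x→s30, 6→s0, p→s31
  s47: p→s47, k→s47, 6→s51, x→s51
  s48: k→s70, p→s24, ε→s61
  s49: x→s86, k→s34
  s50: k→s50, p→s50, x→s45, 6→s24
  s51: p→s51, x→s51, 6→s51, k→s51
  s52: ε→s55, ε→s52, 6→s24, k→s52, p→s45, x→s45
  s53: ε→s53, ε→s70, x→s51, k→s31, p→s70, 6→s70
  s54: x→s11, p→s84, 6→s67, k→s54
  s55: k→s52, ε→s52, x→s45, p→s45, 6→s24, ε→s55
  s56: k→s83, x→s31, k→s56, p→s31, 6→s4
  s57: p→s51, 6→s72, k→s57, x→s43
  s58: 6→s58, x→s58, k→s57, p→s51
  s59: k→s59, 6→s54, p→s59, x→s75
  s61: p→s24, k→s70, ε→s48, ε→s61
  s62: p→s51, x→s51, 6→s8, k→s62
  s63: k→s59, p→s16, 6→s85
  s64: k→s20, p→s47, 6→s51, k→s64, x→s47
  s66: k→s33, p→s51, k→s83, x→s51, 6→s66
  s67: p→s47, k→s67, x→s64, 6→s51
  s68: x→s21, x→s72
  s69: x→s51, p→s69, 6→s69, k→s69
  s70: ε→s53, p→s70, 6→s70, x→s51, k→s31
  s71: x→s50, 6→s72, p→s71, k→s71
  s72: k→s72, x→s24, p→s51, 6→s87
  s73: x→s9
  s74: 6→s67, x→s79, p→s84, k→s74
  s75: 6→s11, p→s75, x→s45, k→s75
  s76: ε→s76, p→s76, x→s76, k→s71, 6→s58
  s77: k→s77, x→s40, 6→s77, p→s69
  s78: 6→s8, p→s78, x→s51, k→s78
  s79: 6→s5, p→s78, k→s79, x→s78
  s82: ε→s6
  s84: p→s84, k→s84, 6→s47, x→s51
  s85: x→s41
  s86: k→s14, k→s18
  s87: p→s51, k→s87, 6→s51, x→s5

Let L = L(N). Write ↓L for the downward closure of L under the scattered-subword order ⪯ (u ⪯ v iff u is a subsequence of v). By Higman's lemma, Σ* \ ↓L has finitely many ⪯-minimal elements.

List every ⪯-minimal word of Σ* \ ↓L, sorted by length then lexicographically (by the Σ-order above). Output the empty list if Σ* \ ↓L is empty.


A = [6px, kxxx, xk666, xxx6p].

|Q|=88, |F|=52, |δ|=286 (24 ε).
min D↑ (51 st, q0=0, F={10}): 0:6→1,p→0,k→2,x→3 1:6→1,p→4,k→5,x→6 2:6→5,p→2,k→2,x→7 3:6→6,p→3,k→8,x→9 4:6→4,p→4,k→4,x→10 5:6→5,p→4,k→5,x→11 6:6→6,p→12,k→13,x→14 7:6→11,p→7,k→15,x→12 8:6→16,p→8,k→8,x→17 9:6→14,p→9,k→18,x→19 10:6→10,p→10,k→10,x→10 11:6→11,p→12,k→20,x→12 12:6→12,p→12,k→21,x→10 13:6→16,p→21,k→13,x→22 14:6→14,p→12,k→23,x→24 15:6→25,p→15,k→15,x→21 16:6→26,p→27,k→16,x→28 17:6→28,p→17,k→17,x→29 18:6→30,p→18,k→18,x→31 19:6→32,p→19,k→33,x→19 20:6→25,p→21,k→20,x→21 21:6→27,p→21,k→21,x→10 22:6→28,p→21,k→22,x→29 23:6→30,p→21,k→23,x→34 24:6→32,p→35,k→36,x→24 25:6→37,p→27,k→25,x→27 26:6→10,p→38,k→26,x→37 27:6→38,p→27,k→27,x→10 28:6→37,p→27,k→28,x→39 29:6→40,p→29,k→29,x→10 30:6→26,p→27,k→30,x→41 31:6→42,p→31,k→31,x→29 32:6→32,p→10,k→43,x→32 33:6→44,p→33,k→33,x→31 34:6→42,p→29,k→34,x→29 35:6→45,p→35,k→29,x→10 36:6→44,p→29,k→36,x→34 37:6→10,p→38,k→37,x→38 38:6→10,p→38,k→38,x→10 39:6→46,p→39,k→39,x→10 40:6→46,p→10,k→40,x→10 41:6→47,p→39,k→41,x→39 42:6→47,p→10,k→42,x→40 43:6→44,p→10,k→43,x→48 44:6→49,p→10,k→44,x→42 45:6→45,p→10,k→50,x→10 46:6→10,p→10,k→46,x→10 47:6→10,p→10,k→47,x→46 48:6→42,p→10,k→48,x→50 49:6→10,p→10,k→49,x→47 50:6→40,p→10,k→50,x→10.
'6px': |S_i|=[64, 50, 19, 1] end={s51} rej; 3/3 del acc.
'kxxx': |S_i|=[64, 51, 32, 13, 1] end={s51} — reject; 4/4 deletions ∈↓L.
'xk666': run [64, 58, 44, 21, 10, 2] end={s51,s65} rej; 5/5 del acc.
'xxx6p': run [64, 58, 47, 32, 15, 1] end={s51} — reject; 5/5 del acc.
4 words, ⪯-incomp.


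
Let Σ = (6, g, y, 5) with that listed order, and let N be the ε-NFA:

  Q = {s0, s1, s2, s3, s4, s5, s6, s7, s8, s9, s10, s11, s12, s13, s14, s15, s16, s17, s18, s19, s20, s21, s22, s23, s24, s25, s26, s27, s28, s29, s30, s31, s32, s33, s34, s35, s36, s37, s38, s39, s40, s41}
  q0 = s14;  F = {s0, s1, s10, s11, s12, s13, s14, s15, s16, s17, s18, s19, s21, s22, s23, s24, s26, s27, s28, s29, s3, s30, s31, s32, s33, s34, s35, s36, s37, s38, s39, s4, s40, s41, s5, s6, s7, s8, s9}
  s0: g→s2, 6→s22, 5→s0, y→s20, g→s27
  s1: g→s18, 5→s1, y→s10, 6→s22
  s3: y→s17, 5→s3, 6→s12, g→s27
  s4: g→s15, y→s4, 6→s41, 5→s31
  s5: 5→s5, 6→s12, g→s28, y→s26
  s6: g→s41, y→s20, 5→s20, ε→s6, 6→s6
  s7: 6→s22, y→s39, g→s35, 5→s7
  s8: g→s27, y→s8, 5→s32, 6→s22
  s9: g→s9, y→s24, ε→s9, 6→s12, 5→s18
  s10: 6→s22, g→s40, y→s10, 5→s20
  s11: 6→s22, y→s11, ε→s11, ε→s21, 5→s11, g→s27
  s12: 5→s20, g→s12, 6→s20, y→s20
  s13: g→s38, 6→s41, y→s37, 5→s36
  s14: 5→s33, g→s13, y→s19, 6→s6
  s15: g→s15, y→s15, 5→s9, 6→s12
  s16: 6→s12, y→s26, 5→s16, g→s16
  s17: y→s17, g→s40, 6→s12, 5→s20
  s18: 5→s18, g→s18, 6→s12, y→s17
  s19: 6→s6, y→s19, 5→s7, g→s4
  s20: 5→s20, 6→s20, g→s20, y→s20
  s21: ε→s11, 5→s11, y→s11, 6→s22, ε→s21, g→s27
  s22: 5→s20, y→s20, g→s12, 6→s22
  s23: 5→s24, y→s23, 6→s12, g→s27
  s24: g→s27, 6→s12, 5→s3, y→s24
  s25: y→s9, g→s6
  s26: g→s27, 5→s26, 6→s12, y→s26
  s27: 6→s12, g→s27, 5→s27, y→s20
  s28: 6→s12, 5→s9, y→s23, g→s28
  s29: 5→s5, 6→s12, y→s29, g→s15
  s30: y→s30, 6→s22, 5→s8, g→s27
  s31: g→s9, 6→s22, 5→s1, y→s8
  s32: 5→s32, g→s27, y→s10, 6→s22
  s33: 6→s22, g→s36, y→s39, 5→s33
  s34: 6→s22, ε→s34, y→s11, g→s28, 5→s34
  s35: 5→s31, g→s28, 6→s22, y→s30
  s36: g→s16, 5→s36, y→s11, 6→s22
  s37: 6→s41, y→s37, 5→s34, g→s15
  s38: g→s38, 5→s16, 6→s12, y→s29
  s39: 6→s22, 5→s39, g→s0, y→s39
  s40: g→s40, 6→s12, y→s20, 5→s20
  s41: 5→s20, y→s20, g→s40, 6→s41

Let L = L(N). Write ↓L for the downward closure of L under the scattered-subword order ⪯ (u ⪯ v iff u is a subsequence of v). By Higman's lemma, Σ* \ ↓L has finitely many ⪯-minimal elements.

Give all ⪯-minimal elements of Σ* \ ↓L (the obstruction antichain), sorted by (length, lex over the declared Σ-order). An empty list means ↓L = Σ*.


Antichain: [6y, 65, gg66, 56g6, 5ygy, yg55y5].

|Q|=42, |F|=39, |δ|=170 (7 ε).
min D↑ (39 st, q0=0, F={6}): 0:6→1,g→2,y→3,5→4 1:6→1,g→5,y→6,5→6 2:6→5,g→7,y→8,5→9 3:6→1,g→10,y→3,5→11 4:6→12,g→9,y→13,5→4 5:6→5,g→14,y→6,5→6 6:6→6,g→6,y→6,5→6 7:6→15,g→7,y→16,5→17 8:6→5,g→18,y→8,5→19 9:6→12,g→17,y→20,5→9 10:6→5,g→18,y→10,5→21 11:6→12,g→22,y→13,5→11 12:6→12,g→15,y→6,5→6 13:6→12,g→23,y→13,5→13 14:6→15,g→14,y→6,5→6 15:6→6,g→15,y→6,5→6 16:6→15,g→18,y→16,5→24 17:6→15,g→17,y→25,5→17 18:6→15,g→18,y→18,5→26 19:6→12,g→27,y→20,5→19 20:6→12,g→28,y→20,5→20 21:6→12,g→26,y→29,5→30 22:6→12,g→27,y→31,5→21 23:6→12,g→28,y→6,5→23 24:6→15,g→27,y→25,5→24 25:6→15,g→28,y→25,5→25 26:6→15,g→26,y→32,5→33 27:6→15,g→27,y→34,5→26 28:6→15,g→28,y→6,5→28 29:6→12,g→28,y→29,5→35 30:6→12,g→33,y→36,5→30 31:6→12,g→28,y→31,5→29 32:6→15,g→28,y→32,5→37 33:6→15,g→33,y→38,5→33 34:6→15,g→28,y→34,5→32 35:6→12,g→28,y→36,5→35 36:6→12,g→14,y→36,5→6 37:6→15,g→28,y→38,5→37 38:6→15,g→14,y→38,5→6 (ε-aug+det+¬).
'6y': N↓-sim [41, 6, 1] end={s20} ∉↓L; 2/2 deletions ∈↓L.
'65': N↓-sim [41, 6, 1] end={s20} — reject; 2/2 single-dels accept.
'gg66': |S_i|=[41, 35, 18, 2, 1] end={s20} rej; 4/4 del acc.
'56g6': |S_i|=[41, 31, 3, 2, 1] end={s20} — reject; 4/4 single-dels accept.
'5ygy': run [41, 31, 19, 7, 1] end={s20} — reject; 4/4 deletions ∈↓L.
'yg55y5': run [41, 35, 24, 17, 13, 6, 1] end={s20} rej; 6/6 del acc.
6 obstructions.


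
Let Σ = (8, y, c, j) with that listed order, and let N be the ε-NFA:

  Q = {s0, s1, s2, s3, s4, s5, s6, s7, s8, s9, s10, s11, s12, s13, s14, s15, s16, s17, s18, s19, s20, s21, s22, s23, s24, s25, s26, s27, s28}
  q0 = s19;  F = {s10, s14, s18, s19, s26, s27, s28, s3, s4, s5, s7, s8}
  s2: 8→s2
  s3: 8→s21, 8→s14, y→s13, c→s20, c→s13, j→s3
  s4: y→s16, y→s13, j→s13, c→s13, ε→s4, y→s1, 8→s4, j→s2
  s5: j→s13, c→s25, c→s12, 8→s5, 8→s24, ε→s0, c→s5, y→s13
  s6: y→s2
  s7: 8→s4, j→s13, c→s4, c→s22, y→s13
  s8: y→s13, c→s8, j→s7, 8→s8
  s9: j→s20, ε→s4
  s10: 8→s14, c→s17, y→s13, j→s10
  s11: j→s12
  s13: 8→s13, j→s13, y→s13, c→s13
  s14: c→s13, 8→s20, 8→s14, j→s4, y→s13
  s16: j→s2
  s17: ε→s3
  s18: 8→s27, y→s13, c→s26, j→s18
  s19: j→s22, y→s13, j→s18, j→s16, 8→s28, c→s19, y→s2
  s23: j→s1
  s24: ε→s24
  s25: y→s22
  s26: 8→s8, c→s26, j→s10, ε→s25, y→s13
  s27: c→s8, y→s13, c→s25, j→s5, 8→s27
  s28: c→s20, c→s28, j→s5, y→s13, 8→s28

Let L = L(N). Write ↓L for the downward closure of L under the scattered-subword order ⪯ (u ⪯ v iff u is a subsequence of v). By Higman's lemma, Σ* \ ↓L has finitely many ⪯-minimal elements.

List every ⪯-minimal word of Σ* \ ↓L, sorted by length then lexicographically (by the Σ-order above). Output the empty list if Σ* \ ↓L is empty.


A = [y, 8jj, jcj8c, jcjcc].

|Q|=29, |F|=12, |δ|=80 (6 ε).
min D↑ (13 st, q0=0, F={2}): 0:8→1,y→2,c→0,j→3 1:8→1,y→2,c→1,j→4 2:8→2,y→2,c→2,j→2 3:8→5,y→2,c→6,j→3 4:8→4,y→2,c→4,j→2 5:8→5,y→2,c→7,j→4 6:8→7,y→2,c→6,j→8 7:8→7,y→2,c→7,j→9 8:8→10,y→2,c→11,j→8 9:8→12,y→2,c→12,j→2 10:8→10,y→2,c→2,j→12 11:8→10,y→2,c→2,j→11 12:8→12,y→2,c→2,j→2.
'y': run [24, 5] end={s1,s13,s16,s2,s22} ∉↓L; 1/1 single-dels accept.
'8jj': |S_i|=[24, 18, 12, 2] end={s13,s2} rej; 3/3 deletions ∈↓L.
'jcj8c': |S_i|=[24, 22, 20, 13, 8, 1] end={s13} — reject; 5/5 deletions ∈↓L.
'jcjcc': run [24, 22, 20, 13, 11, 2] end={s13,s20} ∉↓L; 5/5 single-dels accept.
4 obstructions.


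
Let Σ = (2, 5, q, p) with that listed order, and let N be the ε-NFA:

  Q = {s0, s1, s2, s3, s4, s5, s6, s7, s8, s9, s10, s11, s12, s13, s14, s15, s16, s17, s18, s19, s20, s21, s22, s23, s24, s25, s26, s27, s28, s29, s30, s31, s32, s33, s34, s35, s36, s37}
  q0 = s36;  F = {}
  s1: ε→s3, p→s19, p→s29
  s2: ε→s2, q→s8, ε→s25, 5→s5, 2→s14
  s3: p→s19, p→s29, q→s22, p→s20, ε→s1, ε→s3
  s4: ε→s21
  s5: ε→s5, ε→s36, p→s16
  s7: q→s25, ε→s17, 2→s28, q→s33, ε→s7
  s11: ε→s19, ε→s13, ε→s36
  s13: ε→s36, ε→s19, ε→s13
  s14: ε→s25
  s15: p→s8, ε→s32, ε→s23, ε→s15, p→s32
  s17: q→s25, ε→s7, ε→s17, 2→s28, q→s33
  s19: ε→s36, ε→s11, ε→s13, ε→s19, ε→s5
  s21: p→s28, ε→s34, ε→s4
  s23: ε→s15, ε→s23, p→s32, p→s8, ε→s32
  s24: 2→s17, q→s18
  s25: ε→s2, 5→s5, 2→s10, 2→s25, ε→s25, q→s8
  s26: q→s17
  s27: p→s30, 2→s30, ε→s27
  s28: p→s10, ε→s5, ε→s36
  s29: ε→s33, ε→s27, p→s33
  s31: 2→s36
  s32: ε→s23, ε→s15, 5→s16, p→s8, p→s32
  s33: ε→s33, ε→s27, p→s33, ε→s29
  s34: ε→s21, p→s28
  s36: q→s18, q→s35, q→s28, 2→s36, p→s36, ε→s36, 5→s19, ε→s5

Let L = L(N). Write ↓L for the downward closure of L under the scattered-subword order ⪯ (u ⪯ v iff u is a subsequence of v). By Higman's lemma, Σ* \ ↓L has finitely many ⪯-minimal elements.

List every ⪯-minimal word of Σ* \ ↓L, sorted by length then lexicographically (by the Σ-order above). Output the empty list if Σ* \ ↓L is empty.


|Q|=38, |F|=0, |δ|=91 (47 ε).
min D↑ (1 st, q0=0, F={0}): 0:2→0,5→0,q→0,p→0 (ε-aug+det+¬).
ε ∈ L(D↑) ⇒ ↓L = ∅.

A = [ε].


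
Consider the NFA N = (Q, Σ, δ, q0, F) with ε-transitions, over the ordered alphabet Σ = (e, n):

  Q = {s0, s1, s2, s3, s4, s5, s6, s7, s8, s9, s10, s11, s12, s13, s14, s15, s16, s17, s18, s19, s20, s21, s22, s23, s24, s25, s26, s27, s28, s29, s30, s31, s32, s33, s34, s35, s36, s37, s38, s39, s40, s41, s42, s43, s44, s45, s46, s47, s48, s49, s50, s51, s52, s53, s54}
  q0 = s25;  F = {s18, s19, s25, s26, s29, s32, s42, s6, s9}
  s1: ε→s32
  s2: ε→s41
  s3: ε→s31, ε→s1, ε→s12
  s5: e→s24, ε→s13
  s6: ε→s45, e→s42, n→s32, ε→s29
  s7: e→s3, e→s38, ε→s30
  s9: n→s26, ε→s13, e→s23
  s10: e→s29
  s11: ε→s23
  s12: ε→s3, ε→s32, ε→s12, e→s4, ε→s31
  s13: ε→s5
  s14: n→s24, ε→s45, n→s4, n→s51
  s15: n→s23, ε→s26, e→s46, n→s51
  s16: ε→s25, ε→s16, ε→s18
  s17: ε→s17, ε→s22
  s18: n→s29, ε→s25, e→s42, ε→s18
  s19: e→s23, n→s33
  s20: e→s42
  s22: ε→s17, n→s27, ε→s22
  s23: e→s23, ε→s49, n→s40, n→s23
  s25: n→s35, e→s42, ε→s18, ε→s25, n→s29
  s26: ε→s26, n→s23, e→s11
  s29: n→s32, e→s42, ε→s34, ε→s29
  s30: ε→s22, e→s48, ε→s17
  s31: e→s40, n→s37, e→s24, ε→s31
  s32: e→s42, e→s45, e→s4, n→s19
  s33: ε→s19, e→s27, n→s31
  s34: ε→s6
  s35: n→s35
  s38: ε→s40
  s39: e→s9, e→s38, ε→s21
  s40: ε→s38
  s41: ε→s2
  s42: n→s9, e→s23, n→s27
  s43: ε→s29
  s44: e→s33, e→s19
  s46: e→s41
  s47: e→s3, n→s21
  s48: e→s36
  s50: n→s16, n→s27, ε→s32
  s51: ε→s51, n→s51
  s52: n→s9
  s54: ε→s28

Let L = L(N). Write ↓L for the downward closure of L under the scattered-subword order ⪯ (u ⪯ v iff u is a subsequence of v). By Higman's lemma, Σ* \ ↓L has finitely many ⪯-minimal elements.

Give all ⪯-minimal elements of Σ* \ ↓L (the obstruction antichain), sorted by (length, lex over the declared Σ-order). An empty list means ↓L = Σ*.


Antichain: [ee, ennn, nnne].

|Q|=55, |F|=9, |δ|=103 (46 ε).
min D↑ (8 st, q0=0, F={3}): 0:e→1,n→2 1:e→3,n→4 2:e→1,n→5 3:e→3,n→3 4:e→3,n→6 5:e→1,n→7 6:e→3,n→3 7:e→3,n→7 (ε-aug+det+¬).
'ee': |S_i|=[25, 14, 6] end={s11,s23,s24,s38,s40,s49} ∉↓L; 2/2 deletions ∈↓L.
'ennn': N↓-sim [25, 14, 11, 6, 4] end={s23,s38,s40,s49} ∉↓L; 4/4 deletions ∈↓L.
'nnne': N↓-sim [25, 23, 20, 16, 7] end={s11,s23,s24,s27,s38,s40,s49} — reject; 4/4 del acc.
3 obstructions.


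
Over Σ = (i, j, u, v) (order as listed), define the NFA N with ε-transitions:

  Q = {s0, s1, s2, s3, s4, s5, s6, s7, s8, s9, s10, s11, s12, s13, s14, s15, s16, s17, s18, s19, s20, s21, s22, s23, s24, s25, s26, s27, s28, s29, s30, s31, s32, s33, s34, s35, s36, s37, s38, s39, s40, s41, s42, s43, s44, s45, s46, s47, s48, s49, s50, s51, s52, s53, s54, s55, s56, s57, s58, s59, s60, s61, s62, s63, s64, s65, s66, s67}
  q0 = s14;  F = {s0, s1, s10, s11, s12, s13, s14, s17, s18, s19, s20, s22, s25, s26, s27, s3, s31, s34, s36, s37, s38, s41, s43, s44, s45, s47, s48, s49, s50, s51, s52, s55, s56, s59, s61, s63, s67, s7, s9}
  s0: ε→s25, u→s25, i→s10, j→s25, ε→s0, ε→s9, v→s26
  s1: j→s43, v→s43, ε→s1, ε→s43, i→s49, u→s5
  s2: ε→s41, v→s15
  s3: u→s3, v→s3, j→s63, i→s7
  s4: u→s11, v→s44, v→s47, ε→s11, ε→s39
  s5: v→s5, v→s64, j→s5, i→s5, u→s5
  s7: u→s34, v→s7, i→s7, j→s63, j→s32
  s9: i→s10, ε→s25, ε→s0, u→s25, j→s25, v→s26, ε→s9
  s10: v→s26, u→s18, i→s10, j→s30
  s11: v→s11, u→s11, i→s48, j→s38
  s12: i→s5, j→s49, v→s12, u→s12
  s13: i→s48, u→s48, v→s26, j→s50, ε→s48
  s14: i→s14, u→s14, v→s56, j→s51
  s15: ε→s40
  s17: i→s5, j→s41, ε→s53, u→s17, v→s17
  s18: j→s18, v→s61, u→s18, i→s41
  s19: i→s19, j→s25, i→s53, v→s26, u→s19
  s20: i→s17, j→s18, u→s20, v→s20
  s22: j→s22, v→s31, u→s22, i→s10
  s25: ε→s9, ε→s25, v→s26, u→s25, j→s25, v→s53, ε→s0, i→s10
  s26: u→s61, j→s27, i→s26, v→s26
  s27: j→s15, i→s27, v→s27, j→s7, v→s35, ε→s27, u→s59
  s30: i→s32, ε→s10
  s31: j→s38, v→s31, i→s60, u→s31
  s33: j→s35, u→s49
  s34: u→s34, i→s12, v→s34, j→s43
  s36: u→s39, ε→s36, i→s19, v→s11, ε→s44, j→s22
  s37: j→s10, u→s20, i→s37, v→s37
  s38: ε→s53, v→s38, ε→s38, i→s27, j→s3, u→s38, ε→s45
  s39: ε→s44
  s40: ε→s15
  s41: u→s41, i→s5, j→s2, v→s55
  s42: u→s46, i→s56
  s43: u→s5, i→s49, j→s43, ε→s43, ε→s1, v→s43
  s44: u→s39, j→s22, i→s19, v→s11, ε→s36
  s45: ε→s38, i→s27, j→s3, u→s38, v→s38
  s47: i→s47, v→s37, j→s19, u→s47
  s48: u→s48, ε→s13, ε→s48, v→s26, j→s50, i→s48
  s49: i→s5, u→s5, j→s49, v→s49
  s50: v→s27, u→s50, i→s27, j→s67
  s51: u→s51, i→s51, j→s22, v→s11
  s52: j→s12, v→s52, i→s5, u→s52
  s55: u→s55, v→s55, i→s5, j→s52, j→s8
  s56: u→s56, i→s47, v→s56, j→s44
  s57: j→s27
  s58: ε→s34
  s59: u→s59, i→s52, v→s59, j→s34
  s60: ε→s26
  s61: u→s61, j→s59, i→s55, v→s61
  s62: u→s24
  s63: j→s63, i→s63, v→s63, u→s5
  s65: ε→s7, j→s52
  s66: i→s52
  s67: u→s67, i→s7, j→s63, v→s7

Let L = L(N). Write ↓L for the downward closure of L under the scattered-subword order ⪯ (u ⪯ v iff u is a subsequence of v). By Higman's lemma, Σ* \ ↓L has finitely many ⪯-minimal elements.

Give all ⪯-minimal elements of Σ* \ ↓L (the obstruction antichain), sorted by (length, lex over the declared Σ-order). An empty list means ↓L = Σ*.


min(Σ*\↓L) = [jjiuii, jvjjju, vivuii].

|Q|=68, |F|=39, |δ|=215 (35 ε).
min D↑ (34 st, q0=0, F={27}): 0:i→0,j→1,u→0,v→2 1:i→1,j→3,u→1,v→4 2:i→5,j→6,u→2,v→2 3:i→7,j→3,u→3,v→8 4:i→9,j→10,u→4,v→4 5:i→5,j→11,u→5,v→12 6:i→11,j→3,u→6,v→4 7:i→7,j→7,u→13,v→14 8:i→14,j→10,u→8,v→8 9:i→9,j→15,u→9,v→14 10:i→16,j→17,u→10,v→10 11:i→11,j→18,u→11,v→14 12:i→12,j→7,u→19,v→12 13:i→20,j→13,u→13,v→21 14:i→14,j→16,u→21,v→14 15:i→16,j→22,u→15,v→16 16:i→16,j→23,u→24,v→16 17:i→23,j→25,u→17,v→17 18:i→7,j→18,u→18,v→14 19:i→26,j→13,u→19,v→19 20:i→27,j→20,u→20,v→28 21:i→28,j→24,u→21,v→21 22:i→23,j→25,u→22,v→23 23:i→23,j→25,u→29,v→23 24:i→30,j→29,u→24,v→24 25:i→25,j→25,u→27,v→25 26:i→27,j→20,u→26,v→26 27:i→27,j→27,u→27,v→27 28:i→27,j→30,u→28,v→28 29:i→31,j→32,u→29,v→29 30:i→27,j→31,u→30,v→30 31:i→27,j→33,u→31,v→31 32:i→33,j→32,u→27,v→32 33:i→27,j→33,u→27,v→33.
'jjiuii': |S_i|=[51, 45, 37, 26, 17, 11, 2] end={s5,s64} rej; 6/6 single-dels accept.
'jvjjju': |S_i|=[51, 45, 31, 23, 14, 7, 2] end={s5,s64} rej; 6/6 single-dels accept.
'vivuii': N↓-sim [51, 49, 39, 29, 20, 13, 2] end={s5,s64} — reject; 6/6 deletions ∈↓L.
3 minimals (antichain).


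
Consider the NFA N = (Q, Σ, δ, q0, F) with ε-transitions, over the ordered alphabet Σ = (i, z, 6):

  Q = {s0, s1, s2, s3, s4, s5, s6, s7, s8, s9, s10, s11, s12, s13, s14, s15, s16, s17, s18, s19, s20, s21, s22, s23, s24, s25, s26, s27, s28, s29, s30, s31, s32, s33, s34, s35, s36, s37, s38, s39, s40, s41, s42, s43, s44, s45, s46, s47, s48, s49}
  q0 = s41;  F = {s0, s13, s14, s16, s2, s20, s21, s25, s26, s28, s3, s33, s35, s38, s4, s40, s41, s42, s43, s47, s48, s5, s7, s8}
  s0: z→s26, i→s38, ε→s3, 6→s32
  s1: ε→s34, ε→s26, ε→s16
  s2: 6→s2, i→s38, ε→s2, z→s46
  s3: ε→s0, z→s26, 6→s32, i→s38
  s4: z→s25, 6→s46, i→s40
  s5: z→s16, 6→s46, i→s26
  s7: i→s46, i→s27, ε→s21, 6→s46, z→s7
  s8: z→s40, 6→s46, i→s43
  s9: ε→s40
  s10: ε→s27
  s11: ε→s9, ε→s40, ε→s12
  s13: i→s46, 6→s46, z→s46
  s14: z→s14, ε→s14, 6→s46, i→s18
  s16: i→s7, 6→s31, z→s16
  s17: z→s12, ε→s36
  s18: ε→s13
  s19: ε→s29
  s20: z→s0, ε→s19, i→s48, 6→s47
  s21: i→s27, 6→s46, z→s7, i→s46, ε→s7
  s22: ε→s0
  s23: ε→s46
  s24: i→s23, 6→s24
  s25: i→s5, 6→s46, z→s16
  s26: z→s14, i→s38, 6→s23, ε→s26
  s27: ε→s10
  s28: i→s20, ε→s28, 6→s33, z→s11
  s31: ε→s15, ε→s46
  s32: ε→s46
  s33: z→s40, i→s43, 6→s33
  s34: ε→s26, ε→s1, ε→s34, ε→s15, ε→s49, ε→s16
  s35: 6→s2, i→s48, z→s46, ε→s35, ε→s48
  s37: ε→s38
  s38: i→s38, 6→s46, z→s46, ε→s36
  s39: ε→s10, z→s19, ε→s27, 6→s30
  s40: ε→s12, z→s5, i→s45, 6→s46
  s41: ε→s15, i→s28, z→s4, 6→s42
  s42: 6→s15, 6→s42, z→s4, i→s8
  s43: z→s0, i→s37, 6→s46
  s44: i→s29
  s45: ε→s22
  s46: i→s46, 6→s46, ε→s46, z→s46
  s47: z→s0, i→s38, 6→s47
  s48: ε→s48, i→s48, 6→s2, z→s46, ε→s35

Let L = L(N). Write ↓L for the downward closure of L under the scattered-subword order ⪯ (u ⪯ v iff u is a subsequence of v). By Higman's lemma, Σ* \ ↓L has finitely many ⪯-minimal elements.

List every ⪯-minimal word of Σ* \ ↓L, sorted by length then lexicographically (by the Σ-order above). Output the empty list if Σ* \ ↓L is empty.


|Q|=50, |F|=24, |δ|=128 (44 ε).
min D↑ (22 st, q0=0, F={8}): 0:i→1,z→2,6→3 1:i→4,z→5,6→6 2:i→5,z→7,6→8 3:i→9,z→2,6→3 4:i→10,z→11,6→12 5:i→11,z→13,6→8 6:i→14,z→5,6→6 7:i→13,z→15,6→8 8:i→8,z→8,6→8 9:i→14,z→5,6→8 10:i→10,z→8,6→16 11:i→17,z→18,6→8 12:i→17,z→11,6→12 13:i→18,z→15,6→8 14:i→17,z→11,6→8 15:i→19,z→15,6→8 16:i→17,z→8,6→16 17:i→17,z→8,6→8 18:i→17,z→20,6→8 19:i→8,z→19,6→8 20:i→21,z→20,6→8 21:i→8,z→8,6→8.
'z6': |S_i|=[41, 27, 5] end={s15,s23,s31,s32,s46} — reject; 2/2 single-dels accept.
'6i6': N↓-sim [41, 32, 26, 5] end={s15,s23,s31,s32,s46} ∉↓L; 3/3 del acc.
'iiiz': |S_i|=[41, 37, 26, 11, 1] end={s46} ∉↓L; 4/4 deletions ∈↓L.
'zzzii': N↓-sim [41, 27, 17, 11, 7, 3] end={s10,s27,s46} ∉↓L; 5/5 single-dels accept.
4 words, ⪯-incomp.

A = [z6, 6i6, iiiz, zzzii].


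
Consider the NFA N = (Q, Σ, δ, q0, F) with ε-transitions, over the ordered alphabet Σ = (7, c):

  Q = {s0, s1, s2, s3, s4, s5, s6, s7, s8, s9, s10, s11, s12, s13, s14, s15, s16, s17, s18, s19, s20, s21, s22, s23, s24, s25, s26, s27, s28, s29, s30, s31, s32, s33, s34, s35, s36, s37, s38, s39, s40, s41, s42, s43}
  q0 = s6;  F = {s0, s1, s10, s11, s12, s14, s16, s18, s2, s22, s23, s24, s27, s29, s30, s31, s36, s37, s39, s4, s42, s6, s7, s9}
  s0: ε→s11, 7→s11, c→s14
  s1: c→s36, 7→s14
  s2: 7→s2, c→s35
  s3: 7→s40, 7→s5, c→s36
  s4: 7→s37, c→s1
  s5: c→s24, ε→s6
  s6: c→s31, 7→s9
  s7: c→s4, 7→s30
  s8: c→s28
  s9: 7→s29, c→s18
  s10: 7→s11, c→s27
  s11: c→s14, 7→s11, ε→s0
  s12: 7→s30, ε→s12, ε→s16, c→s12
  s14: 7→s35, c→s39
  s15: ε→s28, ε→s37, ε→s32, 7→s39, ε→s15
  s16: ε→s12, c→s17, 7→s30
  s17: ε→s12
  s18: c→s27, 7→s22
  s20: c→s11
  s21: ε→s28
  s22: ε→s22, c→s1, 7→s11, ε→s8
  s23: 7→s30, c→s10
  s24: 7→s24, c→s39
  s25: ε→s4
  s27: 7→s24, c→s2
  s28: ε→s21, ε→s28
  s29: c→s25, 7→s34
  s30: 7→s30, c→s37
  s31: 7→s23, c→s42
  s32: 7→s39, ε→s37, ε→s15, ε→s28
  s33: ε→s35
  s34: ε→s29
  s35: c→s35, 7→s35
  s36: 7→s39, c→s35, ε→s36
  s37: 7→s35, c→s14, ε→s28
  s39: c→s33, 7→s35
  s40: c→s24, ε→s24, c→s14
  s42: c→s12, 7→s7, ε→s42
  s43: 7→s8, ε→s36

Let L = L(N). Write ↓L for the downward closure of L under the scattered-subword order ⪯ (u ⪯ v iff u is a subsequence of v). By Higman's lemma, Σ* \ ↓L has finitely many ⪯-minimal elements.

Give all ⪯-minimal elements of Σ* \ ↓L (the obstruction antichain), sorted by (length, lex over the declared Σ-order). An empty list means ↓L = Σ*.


|Q|=44, |F|=24, |δ|=88 (27 ε).
min D↑ (23 st, q0=0, F={19}): 0:7→1,c→2 1:7→3,c→4 2:7→5,c→6 3:7→3,c→7 4:7→8,c→9 5:7→10,c→11 6:7→12,c→13 7:7→14,c→15 8:7→16,c→15 9:7→17,c→18 10:7→10,c→14 11:7→16,c→9 12:7→10,c→7 13:7→10,c→13 14:7→19,c→20 15:7→20,c→21 16:7→16,c→20 17:7→17,c→22 18:7→18,c→19 19:7→19,c→19 20:7→19,c→22 21:7→22,c→19 22:7→19,c→19.
'77c77': N↓-sim [32, 26, 20, 11, 7, 1] end={s35} — reject; 5/5 single-dels accept.
'7cccc': |S_i|=[32, 26, 20, 11, 5, 2] end={s33,s35} — reject; 5/5 deletions ∈↓L.
'c77c7': N↓-sim [32, 28, 21, 12, 7, 1] end={s35} rej; 5/5 single-dels accept.
'7cc7c7': run [32, 26, 20, 11, 6, 3, 1] end={s35} — reject; 6/6 deletions ∈↓L.
'cc7c77': |S_i|=[32, 28, 22, 16, 10, 7, 1] end={s35} — reject; 6/6 deletions ∈↓L.
'ccc7c7': |S_i|=[32, 28, 22, 17, 10, 7, 1] end={s35} ∉↓L; 6/6 del acc.
6 obstructions.

min(Σ*\↓L) = [77c77, 7cccc, c77c7, 7cc7c7, cc7c77, ccc7c7].


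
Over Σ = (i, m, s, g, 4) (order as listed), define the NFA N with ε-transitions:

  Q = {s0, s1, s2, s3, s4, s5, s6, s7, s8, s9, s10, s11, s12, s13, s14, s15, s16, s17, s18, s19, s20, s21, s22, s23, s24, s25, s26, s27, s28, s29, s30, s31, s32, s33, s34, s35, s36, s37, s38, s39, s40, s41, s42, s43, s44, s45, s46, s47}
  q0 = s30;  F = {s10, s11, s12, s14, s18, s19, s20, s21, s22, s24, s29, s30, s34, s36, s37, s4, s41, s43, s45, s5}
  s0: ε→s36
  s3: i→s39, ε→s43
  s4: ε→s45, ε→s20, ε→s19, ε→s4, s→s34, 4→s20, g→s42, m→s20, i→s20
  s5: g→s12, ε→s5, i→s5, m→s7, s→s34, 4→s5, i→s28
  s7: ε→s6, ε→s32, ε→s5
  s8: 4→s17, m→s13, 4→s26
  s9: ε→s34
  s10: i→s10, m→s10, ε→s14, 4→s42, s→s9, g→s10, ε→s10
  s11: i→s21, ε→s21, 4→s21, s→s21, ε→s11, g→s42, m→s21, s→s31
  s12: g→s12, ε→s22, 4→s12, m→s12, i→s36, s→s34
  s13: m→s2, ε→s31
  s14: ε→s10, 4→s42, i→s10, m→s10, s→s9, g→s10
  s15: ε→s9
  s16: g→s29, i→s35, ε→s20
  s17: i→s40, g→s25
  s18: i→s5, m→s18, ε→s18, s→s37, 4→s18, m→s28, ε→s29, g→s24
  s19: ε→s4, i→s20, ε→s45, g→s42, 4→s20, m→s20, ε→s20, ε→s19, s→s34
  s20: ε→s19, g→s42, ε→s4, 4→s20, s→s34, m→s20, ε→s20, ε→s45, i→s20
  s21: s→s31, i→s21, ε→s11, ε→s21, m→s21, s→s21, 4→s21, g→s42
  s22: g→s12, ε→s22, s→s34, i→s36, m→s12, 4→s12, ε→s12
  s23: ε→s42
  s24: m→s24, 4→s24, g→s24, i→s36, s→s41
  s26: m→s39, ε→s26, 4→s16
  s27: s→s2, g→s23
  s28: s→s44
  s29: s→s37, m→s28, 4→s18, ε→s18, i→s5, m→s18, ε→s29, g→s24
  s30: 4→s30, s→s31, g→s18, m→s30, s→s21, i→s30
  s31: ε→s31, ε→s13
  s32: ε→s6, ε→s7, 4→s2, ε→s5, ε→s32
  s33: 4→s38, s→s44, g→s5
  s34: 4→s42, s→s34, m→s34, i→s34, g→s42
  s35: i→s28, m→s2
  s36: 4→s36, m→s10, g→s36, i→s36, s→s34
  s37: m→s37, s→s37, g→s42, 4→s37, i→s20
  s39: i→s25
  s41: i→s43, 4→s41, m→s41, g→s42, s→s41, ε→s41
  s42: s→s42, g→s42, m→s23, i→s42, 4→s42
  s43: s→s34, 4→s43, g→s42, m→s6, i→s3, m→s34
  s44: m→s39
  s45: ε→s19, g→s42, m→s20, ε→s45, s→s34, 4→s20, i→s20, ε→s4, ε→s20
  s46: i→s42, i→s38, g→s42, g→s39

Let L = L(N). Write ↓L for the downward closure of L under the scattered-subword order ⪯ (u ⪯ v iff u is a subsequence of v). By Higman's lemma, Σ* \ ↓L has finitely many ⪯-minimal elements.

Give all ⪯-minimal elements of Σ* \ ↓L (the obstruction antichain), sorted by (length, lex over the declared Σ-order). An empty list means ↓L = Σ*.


|Q|=48, |F|=20, |δ|=187 (49 ε).
min D↑ (14 st, q0=0, F={3}): 0:i→0,m→0,s→1,g→2,4→0 1:i→1,m→1,s→1,g→3,4→1 2:i→4,m→2,s→5,g→6,4→2 3:i→3,m→3,s→3,g→3,4→3 4:i→4,m→4,s→7,g→8,4→4 5:i→9,m→5,s→5,g→3,4→5 6:i→10,m→6,s→11,g→6,4→6 7:i→7,m→7,s→7,g→3,4→3 8:i→10,m→8,s→7,g→8,4→8 9:i→9,m→9,s→7,g→3,4→9 10:i→10,m→12,s→7,g→10,4→10 11:i→13,m→11,s→11,g→3,4→11 12:i→12,m→12,s→7,g→12,4→3 13:i→13,m→7,s→7,g→3,4→13 (ε-aug+det+¬).
'sg': run [34, 21, 2] end={s23,s42} — reject; 2/2 del acc.
'gis4': run [34, 29, 24, 7, 2] end={s23,s42} — reject; 4/4 deletions ∈↓L.
'ggim4': run [34, 29, 16, 12, 7, 2] end={s23,s42} ∉↓L; 5/5 del acc.
3 obstructions.

Antichain: [sg, gis4, ggim4].


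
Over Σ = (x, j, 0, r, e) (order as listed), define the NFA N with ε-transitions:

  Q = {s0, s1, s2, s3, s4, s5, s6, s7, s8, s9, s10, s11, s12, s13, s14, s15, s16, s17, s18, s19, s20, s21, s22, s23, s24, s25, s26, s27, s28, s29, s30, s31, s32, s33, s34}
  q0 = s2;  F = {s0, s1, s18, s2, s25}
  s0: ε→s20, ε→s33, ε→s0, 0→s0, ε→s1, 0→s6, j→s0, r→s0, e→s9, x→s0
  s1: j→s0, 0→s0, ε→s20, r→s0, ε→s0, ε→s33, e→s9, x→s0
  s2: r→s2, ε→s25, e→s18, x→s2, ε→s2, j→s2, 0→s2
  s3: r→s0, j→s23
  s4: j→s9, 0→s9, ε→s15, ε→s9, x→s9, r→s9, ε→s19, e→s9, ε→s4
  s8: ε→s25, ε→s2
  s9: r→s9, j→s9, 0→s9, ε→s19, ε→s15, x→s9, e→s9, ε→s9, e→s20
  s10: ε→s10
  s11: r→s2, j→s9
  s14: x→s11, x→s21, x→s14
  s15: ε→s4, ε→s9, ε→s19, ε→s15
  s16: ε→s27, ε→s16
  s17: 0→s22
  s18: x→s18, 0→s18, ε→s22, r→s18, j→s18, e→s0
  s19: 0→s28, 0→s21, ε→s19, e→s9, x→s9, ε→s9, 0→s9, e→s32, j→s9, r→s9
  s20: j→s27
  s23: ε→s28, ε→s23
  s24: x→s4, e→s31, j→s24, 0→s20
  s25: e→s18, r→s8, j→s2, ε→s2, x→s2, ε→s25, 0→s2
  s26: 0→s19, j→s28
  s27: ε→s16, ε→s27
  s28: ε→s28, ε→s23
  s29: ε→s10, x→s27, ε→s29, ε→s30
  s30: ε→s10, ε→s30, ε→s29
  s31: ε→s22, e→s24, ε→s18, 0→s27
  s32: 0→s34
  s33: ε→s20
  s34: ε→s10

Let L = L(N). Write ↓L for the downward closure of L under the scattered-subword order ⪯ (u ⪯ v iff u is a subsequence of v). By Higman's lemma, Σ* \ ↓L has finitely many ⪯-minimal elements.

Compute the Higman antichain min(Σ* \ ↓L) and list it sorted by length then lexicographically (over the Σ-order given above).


A = [eee].

|Q|=35, |F|=5, |δ|=110 (46 ε).
min D↑ (4 st, q0=0, F={3}): 0:x→0,j→0,0→0,r→0,e→1 1:x→1,j→1,0→1,r→1,e→2 2:x→2,j→2,0→2,r→2,e→3 3:x→3,j→3,0→3,r→3,e→3 (ε-aug+det+¬).
'eee': |S_i|=[22, 19, 17, 13] end={s10,s15,s16,s19,s20,s21,s23,s27,s28,s32,s34,s4,…} ∉↓L; 3/3 deletions ∈↓L.
1 minimals (antichain).


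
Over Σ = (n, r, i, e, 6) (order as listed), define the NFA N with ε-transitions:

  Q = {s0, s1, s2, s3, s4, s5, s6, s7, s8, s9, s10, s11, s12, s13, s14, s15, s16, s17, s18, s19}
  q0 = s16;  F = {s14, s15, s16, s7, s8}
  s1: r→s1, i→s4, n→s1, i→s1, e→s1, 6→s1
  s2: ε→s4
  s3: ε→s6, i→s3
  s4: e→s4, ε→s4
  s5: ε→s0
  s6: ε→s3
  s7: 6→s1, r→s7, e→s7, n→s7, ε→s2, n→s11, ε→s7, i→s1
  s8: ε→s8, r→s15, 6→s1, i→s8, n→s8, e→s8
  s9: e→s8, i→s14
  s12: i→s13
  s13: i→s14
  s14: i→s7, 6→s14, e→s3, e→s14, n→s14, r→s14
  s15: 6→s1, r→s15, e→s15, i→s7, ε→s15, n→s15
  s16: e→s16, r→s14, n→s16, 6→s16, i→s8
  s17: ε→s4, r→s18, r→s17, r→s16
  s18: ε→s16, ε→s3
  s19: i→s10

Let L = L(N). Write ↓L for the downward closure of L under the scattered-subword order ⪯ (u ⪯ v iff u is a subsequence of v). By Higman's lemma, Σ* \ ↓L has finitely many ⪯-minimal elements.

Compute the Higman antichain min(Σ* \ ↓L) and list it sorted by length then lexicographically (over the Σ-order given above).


|Q|=20, |F|=5, |δ|=55 (12 ε).
min D↑ (6 st, q0=0, F={5}): 0:n→0,r→1,i→2,e→0,6→0 1:n→1,r→1,i→3,e→1,6→1 2:n→2,r→4,i→2,e→2,6→5 3:n→3,r→3,i→5,e→3,6→5 4:n→4,r→4,i→3,e→4,6→5 5:n→5,r→5,i→5,e→5,6→5.
'i6': run [11, 9, 2] end={s1,s4} ∉↓L; 2/2 deletions ∈↓L.
'rii': |S_i|=[11, 9, 7, 4] end={s1,s3,s4,s6} — reject; 3/3 del acc.
2 words, ⪯-incomp.

min(Σ*\↓L) = [i6, rii].
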